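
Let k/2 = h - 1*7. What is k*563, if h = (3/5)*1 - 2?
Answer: -47292/5 ≈ -9458.4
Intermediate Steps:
h = -7/5 (h = (3*(⅕))*1 - 2 = (⅗)*1 - 2 = ⅗ - 2 = -7/5 ≈ -1.4000)
k = -84/5 (k = 2*(-7/5 - 1*7) = 2*(-7/5 - 7) = 2*(-42/5) = -84/5 ≈ -16.800)
k*563 = -84/5*563 = -47292/5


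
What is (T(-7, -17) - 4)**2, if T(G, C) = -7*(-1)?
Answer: 9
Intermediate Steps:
T(G, C) = 7
(T(-7, -17) - 4)**2 = (7 - 4)**2 = 3**2 = 9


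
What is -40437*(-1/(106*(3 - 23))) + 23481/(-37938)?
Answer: -263979771/13404760 ≈ -19.693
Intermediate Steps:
-40437*(-1/(106*(3 - 23))) + 23481/(-37938) = -40437/((-20*(-106))) + 23481*(-1/37938) = -40437/2120 - 7827/12646 = -263979771/13404760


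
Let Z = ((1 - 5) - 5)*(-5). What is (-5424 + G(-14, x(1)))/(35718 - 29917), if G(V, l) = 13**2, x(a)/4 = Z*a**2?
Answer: -5255/5801 ≈ -0.90588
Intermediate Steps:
Z = 45 (Z = (-4 - 5)*(-5) = -9*(-5) = 45)
x(a) = 180*a**2 (x(a) = 4*(45*a**2) = 180*a**2)
G(V, l) = 169
(-5424 + G(-14, x(1)))/(35718 - 29917) = (-5424 + 169)/(35718 - 29917) = -5255/5801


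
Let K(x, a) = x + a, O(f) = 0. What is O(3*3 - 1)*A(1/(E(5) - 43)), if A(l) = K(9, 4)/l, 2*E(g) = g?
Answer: 0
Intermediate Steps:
E(g) = g/2
K(x, a) = a + x
A(l) = 13/l (A(l) = (4 + 9)/l = 13/l)
O(3*3 - 1)*A(1/(E(5) - 43)) = 0*(13/(1/((1/2)*5 - 43))) = 0*(13/(1/(5/2 - 43))) = 0*(13/(1/(-81/2))) = 0*(13/(-2/81)) = 0*(13*(-81/2)) = 0*(-1053/2) = 0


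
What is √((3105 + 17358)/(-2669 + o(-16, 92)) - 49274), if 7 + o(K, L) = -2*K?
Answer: I*√86128907459/1322 ≈ 221.99*I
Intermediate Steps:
o(K, L) = -7 - 2*K
√((3105 + 17358)/(-2669 + o(-16, 92)) - 49274) = √((3105 + 17358)/(-2669 + (-7 - 2*(-16))) - 49274) = √(20463/(-2669 + (-7 + 32)) - 49274) = √(20463/(-2669 + 25) - 49274) = √(20463/(-2644) - 49274) = √(20463*(-1/2644) - 49274) = √(-20463/2644 - 49274) = √(-130300919/2644) = I*√86128907459/1322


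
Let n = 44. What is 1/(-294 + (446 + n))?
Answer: 1/196 ≈ 0.0051020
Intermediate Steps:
1/(-294 + (446 + n)) = 1/(-294 + (446 + 44)) = 1/(-294 + 490) = 1/196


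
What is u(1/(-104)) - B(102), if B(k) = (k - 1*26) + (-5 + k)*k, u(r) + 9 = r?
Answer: -1037817/104 ≈ -9979.0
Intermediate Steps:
u(r) = -9 + r
B(k) = -26 + k + k*(-5 + k) (B(k) = (k - 26) + k*(-5 + k) = (-26 + k) + k*(-5 + k) = -26 + k + k*(-5 + k))
u(1/(-104)) - B(102) = (-9 + 1/(-104)) - (-26 + 102**2 - 4*102) = (-9 - 1/104) - (-26 + 10404 - 408) = -937/104 - 1*9970 = -937/104 - 9970 = -1037817/104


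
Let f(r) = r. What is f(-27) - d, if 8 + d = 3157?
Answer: -3176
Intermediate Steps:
d = 3149 (d = -8 + 3157 = 3149)
f(-27) - d = -27 - 1*3149 = -27 - 3149 = -3176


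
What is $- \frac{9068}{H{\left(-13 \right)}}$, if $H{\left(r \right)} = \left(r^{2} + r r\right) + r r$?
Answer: $- \frac{9068}{507} \approx -17.886$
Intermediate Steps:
$H{\left(r \right)} = 3 r^{2}$ ($H{\left(r \right)} = \left(r^{2} + r^{2}\right) + r^{2} = 2 r^{2} + r^{2} = 3 r^{2}$)
$- \frac{9068}{H{\left(-13 \right)}} = - \frac{9068}{3 \left(-13\right)^{2}} = - \frac{9068}{3 \cdot 169} = - \frac{9068}{507}$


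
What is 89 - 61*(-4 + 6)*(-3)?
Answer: 455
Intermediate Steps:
89 - 61*(-4 + 6)*(-3) = 89 - 122*(-3) = 89 - 61*(-6) = 89 + 366 = 455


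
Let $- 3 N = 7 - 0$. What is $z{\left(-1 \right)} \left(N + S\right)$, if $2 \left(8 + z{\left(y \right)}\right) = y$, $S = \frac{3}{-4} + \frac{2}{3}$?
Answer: $\frac{493}{24} \approx 20.542$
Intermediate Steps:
$N = - \frac{7}{3}$ ($N = - \frac{7 - 0}{3} = - \frac{7 + 0}{3} = \left(- \frac{1}{3}\right) 7 = - \frac{7}{3} \approx -2.3333$)
$S = - \frac{1}{12}$ ($S = 3 \left(- \frac{1}{4}\right) + 2 \cdot \frac{1}{3} = - \frac{3}{4} + \frac{2}{3} = - \frac{1}{12} \approx -0.083333$)
$z{\left(y \right)} = -8 + \frac{y}{2}$
$z{\left(-1 \right)} \left(N + S\right) = \left(-8 + \frac{1}{2} \left(-1\right)\right) \left(- \frac{7}{3} - \frac{1}{12}\right) = \left(-8 - \frac{1}{2}\right) \left(- \frac{29}{12}\right) = \left(- \frac{17}{2}\right) \left(- \frac{29}{12}\right) = \frac{493}{24}$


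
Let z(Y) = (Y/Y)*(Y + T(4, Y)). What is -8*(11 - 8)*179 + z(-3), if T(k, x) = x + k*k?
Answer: -4286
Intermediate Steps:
T(k, x) = x + k**2
z(Y) = 16 + 2*Y (z(Y) = (Y/Y)*(Y + (Y + 4**2)) = 1*(Y + (Y + 16)) = 1*(Y + (16 + Y)) = 1*(16 + 2*Y) = 16 + 2*Y)
-8*(11 - 8)*179 + z(-3) = -8*(11 - 8)*179 + (16 + 2*(-3)) = -8*3*179 + (16 - 6) = -24*179 + 10 = -4296 + 10 = -4286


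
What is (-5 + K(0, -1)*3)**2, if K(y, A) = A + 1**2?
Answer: 25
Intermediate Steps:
K(y, A) = 1 + A (K(y, A) = A + 1 = 1 + A)
(-5 + K(0, -1)*3)**2 = (-5 + (1 - 1)*3)**2 = (-5 + 0*3)**2 = (-5 + 0)**2 = (-5)**2 = 25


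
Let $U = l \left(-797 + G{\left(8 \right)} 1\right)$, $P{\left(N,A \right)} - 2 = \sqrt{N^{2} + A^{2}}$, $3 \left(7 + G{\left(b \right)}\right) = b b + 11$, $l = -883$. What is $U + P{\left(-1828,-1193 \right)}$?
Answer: $687859 + \sqrt{4764833} \approx 6.9004 \cdot 10^{5}$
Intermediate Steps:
$G{\left(b \right)} = - \frac{10}{3} + \frac{b^{2}}{3}$ ($G{\left(b \right)} = -7 + \frac{b b + 11}{3} = -7 + \frac{b^{2} + 11}{3} = -7 + \frac{11 + b^{2}}{3} = -7 + \left(\frac{11}{3} + \frac{b^{2}}{3}\right) = - \frac{10}{3} + \frac{b^{2}}{3}$)
$P{\left(N,A \right)} = 2 + \sqrt{A^{2} + N^{2}}$ ($P{\left(N,A \right)} = 2 + \sqrt{N^{2} + A^{2}} = 2 + \sqrt{A^{2} + N^{2}}$)
$U = 687857$ ($U = - 883 \left(-797 + \left(- \frac{10}{3} + \frac{8^{2}}{3}\right) 1\right) = - 883 \left(-797 + \left(- \frac{10}{3} + \frac{1}{3} \cdot 64\right) 1\right) = - 883 \left(-797 + \left(- \frac{10}{3} + \frac{64}{3}\right) 1\right) = - 883 \left(-797 + 18 \cdot 1\right) = - 883 \left(-797 + 18\right) = \left(-883\right) \left(-779\right) = 687857$)
$U + P{\left(-1828,-1193 \right)} = 687857 + \left(2 + \sqrt{\left(-1193\right)^{2} + \left(-1828\right)^{2}}\right) = 687857 + \left(2 + \sqrt{1423249 + 3341584}\right) = 687857 + \left(2 + \sqrt{4764833}\right) = 687859 + \sqrt{4764833}$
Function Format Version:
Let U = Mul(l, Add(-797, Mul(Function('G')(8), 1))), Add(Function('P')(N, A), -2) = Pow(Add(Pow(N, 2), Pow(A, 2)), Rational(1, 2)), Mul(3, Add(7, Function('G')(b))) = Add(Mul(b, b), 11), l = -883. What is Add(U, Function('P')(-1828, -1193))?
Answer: Add(687859, Pow(4764833, Rational(1, 2))) ≈ 6.9004e+5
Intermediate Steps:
Function('G')(b) = Add(Rational(-10, 3), Mul(Rational(1, 3), Pow(b, 2))) (Function('G')(b) = Add(-7, Mul(Rational(1, 3), Add(Mul(b, b), 11))) = Add(-7, Mul(Rational(1, 3), Add(Pow(b, 2), 11))) = Add(-7, Mul(Rational(1, 3), Add(11, Pow(b, 2)))) = Add(-7, Add(Rational(11, 3), Mul(Rational(1, 3), Pow(b, 2)))) = Add(Rational(-10, 3), Mul(Rational(1, 3), Pow(b, 2))))
Function('P')(N, A) = Add(2, Pow(Add(Pow(A, 2), Pow(N, 2)), Rational(1, 2))) (Function('P')(N, A) = Add(2, Pow(Add(Pow(N, 2), Pow(A, 2)), Rational(1, 2))) = Add(2, Pow(Add(Pow(A, 2), Pow(N, 2)), Rational(1, 2))))
U = 687857 (U = Mul(-883, Add(-797, Mul(Add(Rational(-10, 3), Mul(Rational(1, 3), Pow(8, 2))), 1))) = Mul(-883, Add(-797, Mul(Add(Rational(-10, 3), Mul(Rational(1, 3), 64)), 1))) = Mul(-883, Add(-797, Mul(Add(Rational(-10, 3), Rational(64, 3)), 1))) = Mul(-883, Add(-797, Mul(18, 1))) = Mul(-883, Add(-797, 18)) = Mul(-883, -779) = 687857)
Add(U, Function('P')(-1828, -1193)) = Add(687857, Add(2, Pow(Add(Pow(-1193, 2), Pow(-1828, 2)), Rational(1, 2)))) = Add(687857, Add(2, Pow(Add(1423249, 3341584), Rational(1, 2)))) = Add(687857, Add(2, Pow(4764833, Rational(1, 2)))) = Add(687859, Pow(4764833, Rational(1, 2)))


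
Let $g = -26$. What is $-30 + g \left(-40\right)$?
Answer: $1010$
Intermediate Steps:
$-30 + g \left(-40\right) = -30 - -1040 = -30 + 1040 = 1010$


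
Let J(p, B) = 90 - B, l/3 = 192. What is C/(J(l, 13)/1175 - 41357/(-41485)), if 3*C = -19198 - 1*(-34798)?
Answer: 12673667500/2589441 ≈ 4894.4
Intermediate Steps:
l = 576 (l = 3*192 = 576)
C = 5200 (C = (-19198 - 1*(-34798))/3 = (-19198 + 34798)/3 = (1/3)*15600 = 5200)
C/(J(l, 13)/1175 - 41357/(-41485)) = 5200/((90 - 1*13)/1175 - 41357/(-41485)) = 5200/((90 - 13)*(1/1175) - 41357*(-1/41485)) = 5200/(77*(1/1175) + 41357/41485) = 5200/(77/1175 + 41357/41485) = 5200/(10357764/9748975) = 5200*(9748975/10357764) = 12673667500/2589441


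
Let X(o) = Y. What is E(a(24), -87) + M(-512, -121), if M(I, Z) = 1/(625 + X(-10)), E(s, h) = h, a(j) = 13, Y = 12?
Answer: -55418/637 ≈ -86.998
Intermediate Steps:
X(o) = 12
M(I, Z) = 1/637 (M(I, Z) = 1/(625 + 12) = 1/637)
E(a(24), -87) + M(-512, -121) = -87 + 1/637 = -55418/637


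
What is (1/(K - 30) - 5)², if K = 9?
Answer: 11236/441 ≈ 25.478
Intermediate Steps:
(1/(K - 30) - 5)² = (1/(9 - 30) - 5)² = (1/(-21) - 5)² = (-1/21 - 5)² = (-106/21)² = 11236/441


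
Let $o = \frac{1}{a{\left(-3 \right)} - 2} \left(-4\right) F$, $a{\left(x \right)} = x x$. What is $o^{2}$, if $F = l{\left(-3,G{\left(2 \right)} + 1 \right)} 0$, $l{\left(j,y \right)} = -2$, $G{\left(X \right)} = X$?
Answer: $0$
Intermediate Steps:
$a{\left(x \right)} = x^{2}$
$F = 0$ ($F = \left(-2\right) 0 = 0$)
$o = 0$ ($o = \frac{1}{\left(-3\right)^{2} - 2} \left(-4\right) 0 = \frac{1}{9 - 2} \left(-4\right) 0 = \frac{1}{7} \left(-4\right) 0 = \left(- \frac{4}{7}\right) 0 = 0$)
$o^{2} = 0^{2} = 0$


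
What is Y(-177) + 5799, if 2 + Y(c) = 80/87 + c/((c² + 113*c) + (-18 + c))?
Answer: 623964592/107619 ≈ 5797.9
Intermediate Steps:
Y(c) = -94/87 + c/(-18 + c² + 114*c) (Y(c) = -2 + (80/87 + c/((c² + 113*c) + (-18 + c))) = -2 + (80*(1/87) + c/(-18 + c² + 114*c)) = -2 + (80/87 + c/(-18 + c² + 114*c)) = -94/87 + c/(-18 + c² + 114*c))
Y(-177) + 5799 = (1692 - 10629*(-177) - 94*(-177)²)/(87*(-18 + (-177)² + 114*(-177))) + 5799 = (1692 + 1881333 - 94*31329)/(87*(-18 + 31329 - 20178)) + 5799 = (1/87)*(1692 + 1881333 - 2944926)/11133 + 5799 = (1/87)*(1/11133)*(-1061901) + 5799 = -117989/107619 + 5799 = 623964592/107619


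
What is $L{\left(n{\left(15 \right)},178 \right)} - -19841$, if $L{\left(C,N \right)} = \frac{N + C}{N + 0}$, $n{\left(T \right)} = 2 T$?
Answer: $\frac{1765953}{89} \approx 19842.0$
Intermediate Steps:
$L{\left(C,N \right)} = \frac{C + N}{N}$
$L{\left(n{\left(15 \right)},178 \right)} - -19841 = \frac{2 \cdot 15 + 178}{178} - -19841 = \frac{30 + 178}{178} + 19841 = \frac{1}{178} \cdot 208 + 19841 = \frac{104}{89} + 19841 = \frac{1765953}{89}$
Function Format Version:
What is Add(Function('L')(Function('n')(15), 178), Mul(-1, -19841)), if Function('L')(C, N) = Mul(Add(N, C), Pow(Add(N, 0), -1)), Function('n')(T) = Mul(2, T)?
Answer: Rational(1765953, 89) ≈ 19842.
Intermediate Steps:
Function('L')(C, N) = Mul(Pow(N, -1), Add(C, N)) (Function('L')(C, N) = Mul(Add(C, N), Pow(N, -1)) = Mul(Pow(N, -1), Add(C, N)))
Add(Function('L')(Function('n')(15), 178), Mul(-1, -19841)) = Add(Mul(Pow(178, -1), Add(Mul(2, 15), 178)), Mul(-1, -19841)) = Add(Mul(Rational(1, 178), Add(30, 178)), 19841) = Add(Mul(Rational(1, 178), 208), 19841) = Add(Rational(104, 89), 19841) = Rational(1765953, 89)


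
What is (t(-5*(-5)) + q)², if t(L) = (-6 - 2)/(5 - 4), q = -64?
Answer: 5184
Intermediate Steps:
t(L) = -8 (t(L) = -8/1 = -8*1 = -8)
(t(-5*(-5)) + q)² = (-8 - 64)² = (-72)² = 5184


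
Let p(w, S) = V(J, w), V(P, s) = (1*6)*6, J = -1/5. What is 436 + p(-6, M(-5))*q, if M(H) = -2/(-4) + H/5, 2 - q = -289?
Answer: 10912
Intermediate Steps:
q = 291 (q = 2 - 1*(-289) = 2 + 289 = 291)
M(H) = 1/2 + H/5 (M(H) = -2*(-1/4) + H*(1/5) = 1/2 + H/5)
J = -1/5 (J = -1*1/5 = -1/5 ≈ -0.20000)
V(P, s) = 36 (V(P, s) = 6*6 = 36)
p(w, S) = 36
436 + p(-6, M(-5))*q = 436 + 36*291 = 436 + 10476 = 10912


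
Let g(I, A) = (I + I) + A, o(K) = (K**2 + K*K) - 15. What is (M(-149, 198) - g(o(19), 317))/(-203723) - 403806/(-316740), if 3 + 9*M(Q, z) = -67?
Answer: 124222965317/96790834530 ≈ 1.2834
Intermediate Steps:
M(Q, z) = -70/9 (M(Q, z) = -1/3 + (1/9)*(-67) = -1/3 - 67/9 = -70/9)
o(K) = -15 + 2*K**2 (o(K) = (K**2 + K**2) - 15 = 2*K**2 - 15 = -15 + 2*K**2)
g(I, A) = A + 2*I (g(I, A) = 2*I + A = A + 2*I)
(M(-149, 198) - g(o(19), 317))/(-203723) - 403806/(-316740) = (-70/9 - (317 + 2*(-15 + 2*19**2)))/(-203723) - 403806/(-316740) = (-70/9 - (317 + 2*(-15 + 2*361)))*(-1/203723) - 403806*(-1/316740) = (-70/9 - (317 + 2*(-15 + 722)))*(-1/203723) + 67301/52790 = (-70/9 - (317 + 2*707))*(-1/203723) + 67301/52790 = (-70/9 - (317 + 1414))*(-1/203723) + 67301/52790 = (-70/9 - 1*1731)*(-1/203723) + 67301/52790 = (-70/9 - 1731)*(-1/203723) + 67301/52790 = -15649/9*(-1/203723) + 67301/52790 = 15649/1833507 + 67301/52790 = 124222965317/96790834530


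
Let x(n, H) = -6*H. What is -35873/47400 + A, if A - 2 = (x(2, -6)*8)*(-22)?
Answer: -300267473/47400 ≈ -6334.8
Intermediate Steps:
A = -6334 (A = 2 + (-6*(-6)*8)*(-22) = 2 + (36*8)*(-22) = 2 + 288*(-22) = 2 - 6336 = -6334)
-35873/47400 + A = -35873/47400 - 6334 = -300267473/47400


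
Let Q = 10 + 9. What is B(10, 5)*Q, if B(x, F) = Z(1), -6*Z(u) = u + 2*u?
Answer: -19/2 ≈ -9.5000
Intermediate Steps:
Z(u) = -u/2 (Z(u) = -(u + 2*u)/6 = -u/2)
B(x, F) = -½ (B(x, F) = -½*1 = -½)
Q = 19
B(10, 5)*Q = -½*19 = -19/2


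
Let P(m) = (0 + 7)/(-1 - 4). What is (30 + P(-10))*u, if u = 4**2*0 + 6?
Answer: 858/5 ≈ 171.60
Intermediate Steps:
u = 6 (u = 16*0 + 6 = 0 + 6 = 6)
P(m) = -7/5 (P(m) = 7/(-5) = 7*(-1/5) = -7/5)
(30 + P(-10))*u = (30 - 7/5)*6 = (143/5)*6 = 858/5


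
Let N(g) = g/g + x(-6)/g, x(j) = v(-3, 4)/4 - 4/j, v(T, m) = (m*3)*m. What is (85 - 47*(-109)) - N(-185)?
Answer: 2889923/555 ≈ 5207.1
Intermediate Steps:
v(T, m) = 3*m² (v(T, m) = (3*m)*m = 3*m²)
x(j) = 12 - 4/j (x(j) = (3*4²)/4 - 4/j = (3*16)*(¼) - 4/j = 48*(¼) - 4/j = 12 - 4/j)
N(g) = 1 + 38/(3*g) (N(g) = g/g + (12 - 4/(-6))/g = 1 + (12 - 4*(-⅙))/g = 1 + (12 + ⅔)/g = 1 + 38/(3*g))
(85 - 47*(-109)) - N(-185) = (85 - 47*(-109)) - (38/3 - 185)/(-185) = (85 + 5123) - (-1)*(-517)/(185*3) = 5208 - 1*517/555 = 5208 - 517/555 = 2889923/555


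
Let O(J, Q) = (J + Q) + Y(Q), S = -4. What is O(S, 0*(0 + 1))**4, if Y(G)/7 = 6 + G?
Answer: 2085136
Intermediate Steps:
Y(G) = 42 + 7*G (Y(G) = 7*(6 + G) = 42 + 7*G)
O(J, Q) = 42 + J + 8*Q (O(J, Q) = (J + Q) + (42 + 7*Q) = 42 + J + 8*Q)
O(S, 0*(0 + 1))**4 = (42 - 4 + 8*(0*(0 + 1)))**4 = (42 - 4 + 8*(0*1))**4 = (42 - 4 + 8*0)**4 = (42 - 4 + 0)**4 = 38**4 = 2085136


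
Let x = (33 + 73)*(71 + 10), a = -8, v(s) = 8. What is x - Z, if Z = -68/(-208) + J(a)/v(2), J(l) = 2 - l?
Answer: 223195/26 ≈ 8584.4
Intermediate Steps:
x = 8586 (x = 106*81 = 8586)
Z = 41/26 (Z = -68/(-208) + (2 - 1*(-8))/8 = -68*(-1/208) + (2 + 8)*(⅛) = 17/52 + 10*(⅛) = 17/52 + 5/4 = 41/26 ≈ 1.5769)
x - Z = 8586 - 1*41/26 = 8586 - 41/26 = 223195/26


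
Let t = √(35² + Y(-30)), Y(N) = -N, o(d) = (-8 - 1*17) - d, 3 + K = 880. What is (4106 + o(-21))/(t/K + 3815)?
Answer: 1203619970777/1119407651877 - 1798727*√1255/5597038259385 ≈ 1.0752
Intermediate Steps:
K = 877 (K = -3 + 880 = 877)
o(d) = -25 - d (o(d) = (-8 - 17) - d = -25 - d)
t = √1255 (t = √(35² - 1*(-30)) = √(1225 + 30) = √1255 ≈ 35.426)
(4106 + o(-21))/(t/K + 3815) = (4106 + (-25 - 1*(-21)))/(√1255/877 + 3815) = (4106 + (-25 + 21))/(√1255*(1/877) + 3815) = (4106 - 4)/(√1255/877 + 3815) = 4102/(3815 + √1255/877)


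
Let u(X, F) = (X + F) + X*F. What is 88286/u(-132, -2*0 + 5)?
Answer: -88286/787 ≈ -112.18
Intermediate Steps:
u(X, F) = F + X + F*X (u(X, F) = (F + X) + F*X = F + X + F*X)
88286/u(-132, -2*0 + 5) = 88286/((-2*0 + 5) - 132 + (-2*0 + 5)*(-132)) = 88286/((0 + 5) - 132 + (0 + 5)*(-132)) = 88286/(5 - 132 + 5*(-132)) = 88286/(5 - 132 - 660) = 88286/(-787) = 88286*(-1/787) = -88286/787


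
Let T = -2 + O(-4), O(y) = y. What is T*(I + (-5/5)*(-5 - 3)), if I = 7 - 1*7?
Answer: -48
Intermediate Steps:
I = 0 (I = 7 - 7 = 0)
T = -6 (T = -2 - 4 = -6)
T*(I + (-5/5)*(-5 - 3)) = -6*(0 + (-5/5)*(-5 - 3)) = -6*(0 + ((⅕)*(-5))*(-8)) = -6*(0 - 1*(-8)) = -6*(0 + 8) = -6*8 = -48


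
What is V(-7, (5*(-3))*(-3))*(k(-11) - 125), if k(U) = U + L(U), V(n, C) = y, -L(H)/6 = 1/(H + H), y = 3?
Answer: -4479/11 ≈ -407.18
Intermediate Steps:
L(H) = -3/H (L(H) = -6/(H + H) = -6*1/(2*H) = -3/H)
V(n, C) = 3
k(U) = U - 3/U
V(-7, (5*(-3))*(-3))*(k(-11) - 125) = 3*((-11 - 3/(-11)) - 125) = 3*((-11 - 3*(-1/11)) - 125) = 3*((-11 + 3/11) - 125) = 3*(-118/11 - 125) = 3*(-1493/11) = -4479/11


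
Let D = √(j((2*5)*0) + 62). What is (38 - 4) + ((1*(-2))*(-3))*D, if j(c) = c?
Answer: 34 + 6*√62 ≈ 81.244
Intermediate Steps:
D = √62 (D = √((2*5)*0 + 62) = √(10*0 + 62) = √(0 + 62) = √62 ≈ 7.8740)
(38 - 4) + ((1*(-2))*(-3))*D = (38 - 4) + ((1*(-2))*(-3))*√62 = 34 + (-2*(-3))*√62 = 34 + 6*√62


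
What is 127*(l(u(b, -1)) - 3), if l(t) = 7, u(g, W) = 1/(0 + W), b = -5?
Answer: 508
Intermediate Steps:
u(g, W) = 1/W
127*(l(u(b, -1)) - 3) = 127*(7 - 3) = 127*4 = 508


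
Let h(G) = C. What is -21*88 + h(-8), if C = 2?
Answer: -1846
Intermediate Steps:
h(G) = 2
-21*88 + h(-8) = -21*88 + 2 = -1848 + 2 = -1846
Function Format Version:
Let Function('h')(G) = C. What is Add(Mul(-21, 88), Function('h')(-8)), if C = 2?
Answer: -1846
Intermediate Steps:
Function('h')(G) = 2
Add(Mul(-21, 88), Function('h')(-8)) = Add(Mul(-21, 88), 2) = Add(-1848, 2) = -1846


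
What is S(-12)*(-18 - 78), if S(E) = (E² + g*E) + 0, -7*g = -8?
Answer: -87552/7 ≈ -12507.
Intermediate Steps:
g = 8/7 (g = -⅐*(-8) = 8/7 ≈ 1.1429)
S(E) = E² + 8*E/7 (S(E) = (E² + 8*E/7) + 0 = E² + 8*E/7)
S(-12)*(-18 - 78) = ((⅐)*(-12)*(8 + 7*(-12)))*(-18 - 78) = ((⅐)*(-12)*(8 - 84))*(-96) = ((⅐)*(-12)*(-76))*(-96) = (912/7)*(-96) = -87552/7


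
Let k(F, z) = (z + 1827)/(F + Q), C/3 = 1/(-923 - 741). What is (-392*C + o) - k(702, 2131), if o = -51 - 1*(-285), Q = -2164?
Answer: 36098321/152048 ≈ 237.41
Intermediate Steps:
o = 234 (o = -51 + 285 = 234)
C = -3/1664 (C = 3/(-923 - 741) = 3/(-1664) = 3*(-1/1664) = -3/1664 ≈ -0.0018029)
k(F, z) = (1827 + z)/(-2164 + F) (k(F, z) = (z + 1827)/(F - 2164) = (1827 + z)/(-2164 + F))
(-392*C + o) - k(702, 2131) = (-392*(-3/1664) + 234) - (1827 + 2131)/(-2164 + 702) = (147/208 + 234) - 3958/(-1462) = 48819/208 - (-1)*3958/1462 = 48819/208 - 1*(-1979/731) = 48819/208 + 1979/731 = 36098321/152048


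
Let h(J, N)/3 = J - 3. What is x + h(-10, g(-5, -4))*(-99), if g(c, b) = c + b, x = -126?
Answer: 3735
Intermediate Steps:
g(c, b) = b + c
h(J, N) = -9 + 3*J (h(J, N) = 3*(J - 3) = 3*(-3 + J) = -9 + 3*J)
x + h(-10, g(-5, -4))*(-99) = -126 + (-9 + 3*(-10))*(-99) = -126 + (-9 - 30)*(-99) = -126 - 39*(-99) = -126 + 3861 = 3735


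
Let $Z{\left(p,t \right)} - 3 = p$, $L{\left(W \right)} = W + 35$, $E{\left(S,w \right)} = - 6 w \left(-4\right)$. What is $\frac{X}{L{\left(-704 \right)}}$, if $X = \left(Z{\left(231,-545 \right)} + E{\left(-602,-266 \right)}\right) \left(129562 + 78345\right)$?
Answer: $\frac{426209350}{223} \approx 1.9113 \cdot 10^{6}$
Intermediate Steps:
$E{\left(S,w \right)} = 24 w$
$L{\left(W \right)} = 35 + W$
$Z{\left(p,t \right)} = 3 + p$
$X = -1278628050$ ($X = \left(\left(3 + 231\right) + 24 \left(-266\right)\right) \left(129562 + 78345\right) = \left(234 - 6384\right) 207907 = \left(-6150\right) 207907 = -1278628050$)
$\frac{X}{L{\left(-704 \right)}} = - \frac{1278628050}{35 - 704} = - \frac{1278628050}{-669} = \left(-1278628050\right) \left(- \frac{1}{669}\right) = \frac{426209350}{223}$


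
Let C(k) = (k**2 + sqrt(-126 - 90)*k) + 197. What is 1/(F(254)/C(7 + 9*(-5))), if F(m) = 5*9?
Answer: 547/15 - 76*I*sqrt(6)/15 ≈ 36.467 - 12.411*I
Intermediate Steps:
F(m) = 45
C(k) = 197 + k**2 + 6*I*k*sqrt(6) (C(k) = (k**2 + sqrt(-216)*k) + 197 = (k**2 + (6*I*sqrt(6))*k) + 197 = (k**2 + 6*I*k*sqrt(6)) + 197 = 197 + k**2 + 6*I*k*sqrt(6))
1/(F(254)/C(7 + 9*(-5))) = 1/(45/(197 + (7 + 9*(-5))**2 + 6*I*(7 + 9*(-5))*sqrt(6))) = 1/(45/(197 + (7 - 45)**2 + 6*I*(7 - 45)*sqrt(6))) = 1/(45/(197 + (-38)**2 + 6*I*(-38)*sqrt(6))) = 1/(45/(197 + 1444 - 228*I*sqrt(6))) = 1/(45/(1641 - 228*I*sqrt(6))) = 547/15 - 76*I*sqrt(6)/15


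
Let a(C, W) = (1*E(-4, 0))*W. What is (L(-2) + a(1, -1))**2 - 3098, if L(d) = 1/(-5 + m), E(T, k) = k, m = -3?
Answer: -198271/64 ≈ -3098.0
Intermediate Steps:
L(d) = -1/8 (L(d) = 1/(-5 - 3) = 1/(-8) = -1/8)
a(C, W) = 0 (a(C, W) = (1*0)*W = 0*W = 0)
(L(-2) + a(1, -1))**2 - 3098 = (-1/8 + 0)**2 - 3098 = (-1/8)**2 - 3098 = 1/64 - 3098 = -198271/64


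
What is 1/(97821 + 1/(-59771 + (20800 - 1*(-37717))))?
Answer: 1254/122667533 ≈ 1.0223e-5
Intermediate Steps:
1/(97821 + 1/(-59771 + (20800 - 1*(-37717)))) = 1/(97821 + 1/(-59771 + (20800 + 37717))) = 1/(97821 + 1/(-59771 + 58517)) = 1/(97821 + 1/(-1254)) = 1/(97821 - 1/1254) = 1/(122667533/1254) = 1254/122667533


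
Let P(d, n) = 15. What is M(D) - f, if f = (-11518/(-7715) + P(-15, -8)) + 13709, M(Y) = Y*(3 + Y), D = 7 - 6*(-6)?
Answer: -90631908/7715 ≈ -11748.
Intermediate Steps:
D = 43 (D = 7 + 36 = 43)
f = 105892178/7715 (f = (-11518/(-7715) + 15) + 13709 = (-11518*(-1/7715) + 15) + 13709 = (11518/7715 + 15) + 13709 = 127243/7715 + 13709 = 105892178/7715 ≈ 13726.)
M(D) - f = 43*(3 + 43) - 1*105892178/7715 = 43*46 - 105892178/7715 = 1978 - 105892178/7715 = -90631908/7715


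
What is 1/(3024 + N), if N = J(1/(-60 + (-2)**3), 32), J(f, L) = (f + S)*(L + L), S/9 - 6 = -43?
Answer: -17/310912 ≈ -5.4678e-5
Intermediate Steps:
S = -333 (S = 54 + 9*(-43) = 54 - 387 = -333)
J(f, L) = 2*L*(-333 + f) (J(f, L) = (f - 333)*(L + L) = (-333 + f)*(2*L) = 2*L*(-333 + f))
N = -362320/17 (N = 2*32*(-333 + 1/(-60 + (-2)**3)) = 2*32*(-333 + 1/(-60 - 8)) = 2*32*(-333 + 1/(-68)) = 2*32*(-333 - 1/68) = 2*32*(-22645/68) = -362320/17 ≈ -21313.)
1/(3024 + N) = 1/(3024 - 362320/17) = 1/(-310912/17) = -17/310912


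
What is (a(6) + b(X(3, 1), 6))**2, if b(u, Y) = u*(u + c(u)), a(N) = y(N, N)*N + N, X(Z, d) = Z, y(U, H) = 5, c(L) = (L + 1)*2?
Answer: 4761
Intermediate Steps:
c(L) = 2 + 2*L (c(L) = (1 + L)*2 = 2 + 2*L)
a(N) = 6*N (a(N) = 5*N + N = 6*N)
b(u, Y) = u*(2 + 3*u) (b(u, Y) = u*(u + (2 + 2*u)) = u*(2 + 3*u))
(a(6) + b(X(3, 1), 6))**2 = (6*6 + 3*(2 + 3*3))**2 = (36 + 3*(2 + 9))**2 = (36 + 3*11)**2 = (36 + 33)**2 = 69**2 = 4761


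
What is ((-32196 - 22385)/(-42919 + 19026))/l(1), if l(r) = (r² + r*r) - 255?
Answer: -54581/6044929 ≈ -0.0090292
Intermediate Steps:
l(r) = -255 + 2*r² (l(r) = (r² + r²) - 255 = 2*r² - 255 = -255 + 2*r²)
((-32196 - 22385)/(-42919 + 19026))/l(1) = ((-32196 - 22385)/(-42919 + 19026))/(-255 + 2*1²) = (-54581/(-23893))/(-255 + 2*1) = (-54581*(-1/23893))/(-255 + 2) = (54581/23893)/(-253) = (54581/23893)*(-1/253) = -54581/6044929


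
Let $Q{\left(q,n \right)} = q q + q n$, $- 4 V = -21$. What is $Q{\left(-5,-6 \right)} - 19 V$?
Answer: $- \frac{179}{4} \approx -44.75$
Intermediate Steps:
$V = \frac{21}{4}$ ($V = \left(- \frac{1}{4}\right) \left(-21\right) = \frac{21}{4} \approx 5.25$)
$Q{\left(q,n \right)} = q^{2} + n q$
$Q{\left(-5,-6 \right)} - 19 V = - 5 \left(-6 - 5\right) - \frac{399}{4} = \left(-5\right) \left(-11\right) - \frac{399}{4} = 55 - \frac{399}{4} = - \frac{179}{4}$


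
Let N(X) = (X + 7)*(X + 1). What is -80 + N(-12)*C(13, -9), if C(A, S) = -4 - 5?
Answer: -575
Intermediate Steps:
C(A, S) = -9
N(X) = (1 + X)*(7 + X) (N(X) = (7 + X)*(1 + X) = (1 + X)*(7 + X))
-80 + N(-12)*C(13, -9) = -80 + (7 + (-12)² + 8*(-12))*(-9) = -80 + (7 + 144 - 96)*(-9) = -80 + 55*(-9) = -80 - 495 = -575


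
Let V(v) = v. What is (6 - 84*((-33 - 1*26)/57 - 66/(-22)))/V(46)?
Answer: -1511/437 ≈ -3.4577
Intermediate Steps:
(6 - 84*((-33 - 1*26)/57 - 66/(-22)))/V(46) = (6 - 84*((-33 - 1*26)/57 - 66/(-22)))/46 = (6 - 84*((-33 - 26)*(1/57) - 66*(-1/22)))*(1/46) = (6 - 84*(-59*1/57 + 3))*(1/46) = (6 - 84*(-59/57 + 3))*(1/46) = (6 - 84*112/57)*(1/46) = (6 - 3136/19)*(1/46) = -3022/19*1/46 = -1511/437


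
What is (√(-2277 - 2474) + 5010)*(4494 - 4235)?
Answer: 1297590 + 259*I*√4751 ≈ 1.2976e+6 + 17852.0*I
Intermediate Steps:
(√(-2277 - 2474) + 5010)*(4494 - 4235) = (√(-4751) + 5010)*259 = (I*√4751 + 5010)*259 = (5010 + I*√4751)*259 = 1297590 + 259*I*√4751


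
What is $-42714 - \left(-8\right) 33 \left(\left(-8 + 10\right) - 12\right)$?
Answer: $-45354$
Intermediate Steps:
$-42714 - \left(-8\right) 33 \left(\left(-8 + 10\right) - 12\right) = -42714 - - 264 \left(2 - 12\right) = -42714 - \left(-264\right) \left(-10\right) = -42714 - 2640 = -45354$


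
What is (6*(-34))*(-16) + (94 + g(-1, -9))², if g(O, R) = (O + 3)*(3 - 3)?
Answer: 12100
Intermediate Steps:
g(O, R) = 0 (g(O, R) = (3 + O)*0 = 0)
(6*(-34))*(-16) + (94 + g(-1, -9))² = (6*(-34))*(-16) + (94 + 0)² = -204*(-16) + 94² = 3264 + 8836 = 12100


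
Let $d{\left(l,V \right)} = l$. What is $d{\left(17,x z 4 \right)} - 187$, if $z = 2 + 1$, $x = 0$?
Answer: $-170$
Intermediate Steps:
$z = 3$
$d{\left(17,x z 4 \right)} - 187 = 17 - 187 = -170$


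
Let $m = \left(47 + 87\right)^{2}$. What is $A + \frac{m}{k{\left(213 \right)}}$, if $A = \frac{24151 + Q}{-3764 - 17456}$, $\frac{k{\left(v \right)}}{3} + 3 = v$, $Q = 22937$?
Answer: $\frac{8784022}{334215} \approx 26.283$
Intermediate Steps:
$k{\left(v \right)} = -9 + 3 v$
$m = 17956$ ($m = 134^{2} = 17956$)
$A = - \frac{11772}{5305}$ ($A = \frac{24151 + 22937}{-3764 - 17456} = \frac{47088}{-21220} = 47088 \left(- \frac{1}{21220}\right) = - \frac{11772}{5305} \approx -2.219$)
$A + \frac{m}{k{\left(213 \right)}} = - \frac{11772}{5305} + \frac{17956}{-9 + 3 \cdot 213} = - \frac{11772}{5305} + \frac{17956}{-9 + 639} = - \frac{11772}{5305} + \frac{17956}{630} = - \frac{11772}{5305} + 17956 \cdot \frac{1}{630} = - \frac{11772}{5305} + \frac{8978}{315} = \frac{8784022}{334215}$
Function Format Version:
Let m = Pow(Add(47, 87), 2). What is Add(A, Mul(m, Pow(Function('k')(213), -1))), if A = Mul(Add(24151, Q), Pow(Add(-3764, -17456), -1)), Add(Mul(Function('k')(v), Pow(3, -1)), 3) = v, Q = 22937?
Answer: Rational(8784022, 334215) ≈ 26.283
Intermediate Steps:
Function('k')(v) = Add(-9, Mul(3, v))
m = 17956 (m = Pow(134, 2) = 17956)
A = Rational(-11772, 5305) (A = Mul(Add(24151, 22937), Pow(Add(-3764, -17456), -1)) = Mul(47088, Pow(-21220, -1)) = Mul(47088, Rational(-1, 21220)) = Rational(-11772, 5305) ≈ -2.2190)
Add(A, Mul(m, Pow(Function('k')(213), -1))) = Add(Rational(-11772, 5305), Mul(17956, Pow(Add(-9, Mul(3, 213)), -1))) = Add(Rational(-11772, 5305), Mul(17956, Pow(Add(-9, 639), -1))) = Add(Rational(-11772, 5305), Mul(17956, Pow(630, -1))) = Add(Rational(-11772, 5305), Mul(17956, Rational(1, 630))) = Add(Rational(-11772, 5305), Rational(8978, 315)) = Rational(8784022, 334215)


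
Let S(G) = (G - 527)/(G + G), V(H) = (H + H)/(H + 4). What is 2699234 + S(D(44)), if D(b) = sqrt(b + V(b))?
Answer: 5398469/2 - 527*sqrt(66)/110 ≈ 2.6992e+6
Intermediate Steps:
V(H) = 2*H/(4 + H) (V(H) = (2*H)/(4 + H) = 2*H/(4 + H))
D(b) = sqrt(b + 2*b/(4 + b))
S(G) = (-527 + G)/(2*G) (S(G) = (-527 + G)/((2*G)) = (-527 + G)*(1/(2*G)) = (-527 + G)/(2*G))
2699234 + S(D(44)) = 2699234 + (-527 + sqrt(44*(6 + 44)/(4 + 44)))/(2*(sqrt(44*(6 + 44)/(4 + 44)))) = 2699234 + (-527 + sqrt(44*50/48))/(2*(sqrt(44*50/48))) = 2699234 + (-527 + sqrt(44*(1/48)*50))/(2*(sqrt(44*(1/48)*50))) = 2699234 + (-527 + sqrt(275/6))/(2*(sqrt(275/6))) = 2699234 + (-527 + 5*sqrt(66)/6)/(2*((5*sqrt(66)/6))) = 2699234 + (sqrt(66)/55)*(-527 + 5*sqrt(66)/6)/2 = 2699234 + sqrt(66)*(-527 + 5*sqrt(66)/6)/110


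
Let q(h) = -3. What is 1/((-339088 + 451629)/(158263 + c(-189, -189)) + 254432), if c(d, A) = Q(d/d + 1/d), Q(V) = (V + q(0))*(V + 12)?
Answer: 5652381799/1438150825960229 ≈ 3.9303e-6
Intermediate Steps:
Q(V) = (-3 + V)*(12 + V) (Q(V) = (V - 3)*(V + 12) = (-3 + V)*(12 + V))
c(d, A) = -27 + (1 + 1/d)² + 9/d (c(d, A) = -36 + (d/d + 1/d)² + 9*(d/d + 1/d) = -36 + (1 + 1/d)² + 9*(1 + 1/d) = -36 + (1 + 1/d)² + (9 + 9/d) = -27 + (1 + 1/d)² + 9/d)
1/((-339088 + 451629)/(158263 + c(-189, -189)) + 254432) = 1/((-339088 + 451629)/(158263 + (-26 + (-189)⁻² + 11/(-189))) + 254432) = 1/(112541/(158263 + (-26 + 1/35721 + 11*(-1/189))) + 254432) = 1/(112541/(158263 + (-26 + 1/35721 - 11/189)) + 254432) = 1/(112541/(158263 - 930824/35721) + 254432) = 1/(112541/(5652381799/35721) + 254432) = 1/(112541*(35721/5652381799) + 254432) = 1/(4020077061/5652381799 + 254432) = 1/(1438150825960229/5652381799) = 5652381799/1438150825960229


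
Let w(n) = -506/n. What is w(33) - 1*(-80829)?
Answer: 242441/3 ≈ 80814.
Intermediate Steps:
w(33) - 1*(-80829) = -506/33 - 1*(-80829) = -506*1/33 + 80829 = -46/3 + 80829 = 242441/3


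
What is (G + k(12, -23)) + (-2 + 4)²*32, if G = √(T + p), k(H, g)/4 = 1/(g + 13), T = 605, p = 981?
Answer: 638/5 + √1586 ≈ 167.42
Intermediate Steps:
k(H, g) = 4/(13 + g) (k(H, g) = 4/(g + 13) = 4/(13 + g))
G = √1586 (G = √(605 + 981) = √1586 ≈ 39.825)
(G + k(12, -23)) + (-2 + 4)²*32 = (√1586 + 4/(13 - 23)) + (-2 + 4)²*32 = (√1586 + 4/(-10)) + 2²*32 = (√1586 + 4*(-⅒)) + 4*32 = (√1586 - ⅖) + 128 = (-⅖ + √1586) + 128 = 638/5 + √1586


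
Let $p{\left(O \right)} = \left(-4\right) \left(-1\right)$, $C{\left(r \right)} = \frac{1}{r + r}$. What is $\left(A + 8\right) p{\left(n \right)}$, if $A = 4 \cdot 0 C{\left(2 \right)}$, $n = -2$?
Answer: $32$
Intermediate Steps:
$C{\left(r \right)} = \frac{1}{2 r}$
$p{\left(O \right)} = 4$
$A = 0$ ($A = 4 \cdot 0 \frac{1}{2 \cdot 2} = 0 \cdot \frac{1}{2} \cdot \frac{1}{2} = 0 \cdot \frac{1}{4} = 0$)
$\left(A + 8\right) p{\left(n \right)} = \left(0 + 8\right) 4 = 8 \cdot 4 = 32$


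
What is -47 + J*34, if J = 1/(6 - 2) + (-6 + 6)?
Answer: -77/2 ≈ -38.500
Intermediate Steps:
J = 1/4 (J = 1/4 + 0 = 1/4 ≈ 0.25000)
-47 + J*34 = -47 + (1/4)*34 = -47 + 17/2 = -77/2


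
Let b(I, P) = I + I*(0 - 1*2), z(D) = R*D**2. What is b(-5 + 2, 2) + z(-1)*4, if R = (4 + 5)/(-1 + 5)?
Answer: 12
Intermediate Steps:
R = 9/4 ≈ 2.2500
z(D) = 9*D**2/4
b(I, P) = -I (b(I, P) = I + I*(0 - 2) = I + I*(-2) = I - 2*I = -I)
b(-5 + 2, 2) + z(-1)*4 = -(-5 + 2) + ((9/4)*(-1)**2)*4 = -1*(-3) + ((9/4)*1)*4 = 3 + (9/4)*4 = 3 + 9 = 12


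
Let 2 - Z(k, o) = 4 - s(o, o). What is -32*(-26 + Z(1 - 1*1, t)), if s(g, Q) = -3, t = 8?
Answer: 992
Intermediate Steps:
Z(k, o) = -5 (Z(k, o) = 2 - (4 - 1*(-3)) = 2 - (4 + 3) = 2 - 1*7 = 2 - 7 = -5)
-32*(-26 + Z(1 - 1*1, t)) = -32*(-26 - 5) = -32*(-31) = 992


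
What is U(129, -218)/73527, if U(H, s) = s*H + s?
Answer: -28340/73527 ≈ -0.38544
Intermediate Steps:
U(H, s) = s + H*s (U(H, s) = H*s + s = s + H*s)
U(129, -218)/73527 = -218*(1 + 129)/73527 = -218*130*(1/73527) = -28340*1/73527 = -28340/73527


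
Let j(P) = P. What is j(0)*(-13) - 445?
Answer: -445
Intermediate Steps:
j(0)*(-13) - 445 = 0*(-13) - 445 = 0 - 445 = -445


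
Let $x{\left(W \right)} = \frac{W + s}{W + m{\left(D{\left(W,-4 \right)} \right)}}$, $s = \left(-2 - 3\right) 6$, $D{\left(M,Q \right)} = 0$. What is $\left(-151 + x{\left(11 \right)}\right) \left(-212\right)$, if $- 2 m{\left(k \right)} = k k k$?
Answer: $\frac{356160}{11} \approx 32378.0$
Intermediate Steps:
$m{\left(k \right)} = - \frac{k^{3}}{2}$ ($m{\left(k \right)} = - \frac{k k k}{2} = - \frac{k^{2} k}{2} = - \frac{k^{3}}{2}$)
$s = -30$ ($s = \left(-5\right) 6 = -30$)
$x{\left(W \right)} = \frac{-30 + W}{W}$ ($x{\left(W \right)} = \frac{W - 30}{W - \frac{0^{3}}{2}} = \frac{-30 + W}{W - 0} = \frac{-30 + W}{W + 0} = \frac{-30 + W}{W}$)
$\left(-151 + x{\left(11 \right)}\right) \left(-212\right) = \left(-151 + \frac{-30 + 11}{11}\right) \left(-212\right) = \left(-151 + \frac{1}{11} \left(-19\right)\right) \left(-212\right) = \left(-151 - \frac{19}{11}\right) \left(-212\right) = \left(- \frac{1680}{11}\right) \left(-212\right) = \frac{356160}{11}$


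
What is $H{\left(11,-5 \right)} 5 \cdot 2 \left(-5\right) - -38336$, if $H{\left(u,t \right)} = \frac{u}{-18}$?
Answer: $\frac{345299}{9} \approx 38367.0$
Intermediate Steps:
$H{\left(u,t \right)} = - \frac{u}{18}$ ($H{\left(u,t \right)} = u \left(- \frac{1}{18}\right) = - \frac{u}{18}$)
$H{\left(11,-5 \right)} 5 \cdot 2 \left(-5\right) - -38336 = \left(- \frac{1}{18}\right) 11 \cdot 5 \cdot 2 \left(-5\right) - -38336 = - \frac{11 \cdot 10 \left(-5\right)}{18} + 38336 = \left(- \frac{11}{18}\right) \left(-50\right) + 38336 = \frac{275}{9} + 38336 = \frac{345299}{9}$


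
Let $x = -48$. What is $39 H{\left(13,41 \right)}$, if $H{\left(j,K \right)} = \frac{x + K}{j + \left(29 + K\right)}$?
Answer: $- \frac{273}{83} \approx -3.2892$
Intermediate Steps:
$H{\left(j,K \right)} = \frac{-48 + K}{29 + K + j}$ ($H{\left(j,K \right)} = \frac{-48 + K}{j + \left(29 + K\right)} = \frac{-48 + K}{29 + K + j}$)
$39 H{\left(13,41 \right)} = 39 \frac{-48 + 41}{29 + 41 + 13} = 39 \cdot \frac{1}{83} \left(-7\right) = 39 \left(- \frac{7}{83}\right) = - \frac{273}{83}$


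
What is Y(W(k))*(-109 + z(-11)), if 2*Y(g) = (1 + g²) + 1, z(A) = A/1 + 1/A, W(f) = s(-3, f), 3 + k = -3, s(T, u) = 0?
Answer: -1321/11 ≈ -120.09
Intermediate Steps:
k = -6 (k = -3 - 3 = -6)
W(f) = 0
z(A) = A + 1/A (z(A) = A*1 + 1/A = A + 1/A)
Y(g) = 1 + g²/2 (Y(g) = ((1 + g²) + 1)/2 = (2 + g²)/2 = 1 + g²/2)
Y(W(k))*(-109 + z(-11)) = (1 + (½)*0²)*(-109 + (-11 + 1/(-11))) = (1 + (½)*0)*(-109 + (-11 - 1/11)) = (1 + 0)*(-109 - 122/11) = 1*(-1321/11) = -1321/11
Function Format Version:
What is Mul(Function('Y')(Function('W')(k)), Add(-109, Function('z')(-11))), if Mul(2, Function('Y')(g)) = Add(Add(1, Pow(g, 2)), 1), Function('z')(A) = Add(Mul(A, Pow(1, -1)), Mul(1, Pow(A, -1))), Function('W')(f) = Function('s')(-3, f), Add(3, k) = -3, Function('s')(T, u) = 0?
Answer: Rational(-1321, 11) ≈ -120.09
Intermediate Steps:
k = -6 (k = Add(-3, -3) = -6)
Function('W')(f) = 0
Function('z')(A) = Add(A, Pow(A, -1)) (Function('z')(A) = Add(Mul(A, 1), Pow(A, -1)) = Add(A, Pow(A, -1)))
Function('Y')(g) = Add(1, Mul(Rational(1, 2), Pow(g, 2))) (Function('Y')(g) = Mul(Rational(1, 2), Add(Add(1, Pow(g, 2)), 1)) = Mul(Rational(1, 2), Add(2, Pow(g, 2))) = Add(1, Mul(Rational(1, 2), Pow(g, 2))))
Mul(Function('Y')(Function('W')(k)), Add(-109, Function('z')(-11))) = Mul(Add(1, Mul(Rational(1, 2), Pow(0, 2))), Add(-109, Add(-11, Pow(-11, -1)))) = Mul(Add(1, Mul(Rational(1, 2), 0)), Add(-109, Add(-11, Rational(-1, 11)))) = Mul(Add(1, 0), Add(-109, Rational(-122, 11))) = Mul(1, Rational(-1321, 11)) = Rational(-1321, 11)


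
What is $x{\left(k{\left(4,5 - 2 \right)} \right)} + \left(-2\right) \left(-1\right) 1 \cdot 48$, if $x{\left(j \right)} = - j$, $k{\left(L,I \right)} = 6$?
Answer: $90$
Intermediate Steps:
$x{\left(k{\left(4,5 - 2 \right)} \right)} + \left(-2\right) \left(-1\right) 1 \cdot 48 = \left(-1\right) 6 + \left(-2\right) \left(-1\right) 1 \cdot 48 = -6 + 2 \cdot 1 \cdot 48 = -6 + 2 \cdot 48 = -6 + 96 = 90$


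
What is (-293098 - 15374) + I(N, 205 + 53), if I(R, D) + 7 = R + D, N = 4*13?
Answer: -308169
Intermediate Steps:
N = 52
I(R, D) = -7 + D + R (I(R, D) = -7 + (R + D) = -7 + (D + R) = -7 + D + R)
(-293098 - 15374) + I(N, 205 + 53) = (-293098 - 15374) + (-7 + (205 + 53) + 52) = -308472 + (-7 + 258 + 52) = -308472 + 303 = -308169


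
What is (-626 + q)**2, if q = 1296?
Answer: 448900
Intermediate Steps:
(-626 + q)**2 = (-626 + 1296)**2 = 670**2 = 448900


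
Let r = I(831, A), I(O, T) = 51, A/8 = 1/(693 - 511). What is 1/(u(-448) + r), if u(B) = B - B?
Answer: 1/51 ≈ 0.019608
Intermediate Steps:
A = 4/91 (A = 8/(693 - 511) = 8/182 = 8*(1/182) = 4/91 ≈ 0.043956)
u(B) = 0
r = 51
1/(u(-448) + r) = 1/(0 + 51) = 1/51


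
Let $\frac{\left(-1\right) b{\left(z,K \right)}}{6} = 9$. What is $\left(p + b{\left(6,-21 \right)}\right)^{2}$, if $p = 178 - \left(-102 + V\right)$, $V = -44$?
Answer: $72900$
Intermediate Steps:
$b{\left(z,K \right)} = -54$ ($b{\left(z,K \right)} = \left(-6\right) 9 = -54$)
$p = 324$ ($p = 178 - \left(-102 - 44\right) = 178 - -146 = 178 + 146 = 324$)
$\left(p + b{\left(6,-21 \right)}\right)^{2} = \left(324 - 54\right)^{2} = 270^{2} = 72900$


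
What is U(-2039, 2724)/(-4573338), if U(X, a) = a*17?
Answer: -7718/762223 ≈ -0.010126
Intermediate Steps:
U(X, a) = 17*a
U(-2039, 2724)/(-4573338) = (17*2724)/(-4573338) = 46308*(-1/4573338) = -7718/762223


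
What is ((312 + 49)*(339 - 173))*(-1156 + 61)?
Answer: -65618970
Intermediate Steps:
((312 + 49)*(339 - 173))*(-1156 + 61) = (361*166)*(-1095) = 59926*(-1095) = -65618970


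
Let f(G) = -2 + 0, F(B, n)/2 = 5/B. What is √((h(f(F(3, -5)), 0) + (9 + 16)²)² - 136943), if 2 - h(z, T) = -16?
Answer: √276506 ≈ 525.84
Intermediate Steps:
F(B, n) = 10/B (F(B, n) = 2*(5/B) = 10/B)
f(G) = -2
h(z, T) = 18 (h(z, T) = 2 - 1*(-16) = 2 + 16 = 18)
√((h(f(F(3, -5)), 0) + (9 + 16)²)² - 136943) = √((18 + (9 + 16)²)² - 136943) = √((18 + 25²)² - 136943) = √((18 + 625)² - 136943) = √(643² - 136943) = √(413449 - 136943) = √276506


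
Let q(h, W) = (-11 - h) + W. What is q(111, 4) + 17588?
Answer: 17470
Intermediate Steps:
q(h, W) = -11 + W - h
q(111, 4) + 17588 = (-11 + 4 - 1*111) + 17588 = (-11 + 4 - 111) + 17588 = -118 + 17588 = 17470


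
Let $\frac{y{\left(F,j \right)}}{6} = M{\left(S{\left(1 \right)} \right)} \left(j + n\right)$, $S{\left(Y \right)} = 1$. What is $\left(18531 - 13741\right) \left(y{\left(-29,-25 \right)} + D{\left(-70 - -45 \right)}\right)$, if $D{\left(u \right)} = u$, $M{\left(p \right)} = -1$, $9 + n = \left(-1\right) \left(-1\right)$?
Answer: $828670$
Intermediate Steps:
$n = -8$ ($n = -9 - -1 = -9 + 1 = -8$)
$y{\left(F,j \right)} = 48 - 6 j$ ($y{\left(F,j \right)} = 6 \left(- (j - 8)\right) = 6 \left(- (-8 + j)\right) = 6 \left(8 - j\right) = 48 - 6 j$)
$\left(18531 - 13741\right) \left(y{\left(-29,-25 \right)} + D{\left(-70 - -45 \right)}\right) = \left(18531 - 13741\right) \left(\left(48 - -150\right) - 25\right) = 4790 \left(\left(48 + 150\right) + \left(-70 + 45\right)\right) = 4790 \left(198 - 25\right) = 4790 \cdot 173 = 828670$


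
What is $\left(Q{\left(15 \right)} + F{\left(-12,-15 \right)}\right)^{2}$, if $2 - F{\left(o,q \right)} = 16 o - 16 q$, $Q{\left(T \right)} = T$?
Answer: $961$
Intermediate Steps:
$F{\left(o,q \right)} = 2 - 16 o + 16 q$ ($F{\left(o,q \right)} = 2 - \left(16 o - 16 q\right) = 2 - \left(- 16 q + 16 o\right) = 2 - 16 o + 16 q$)
$\left(Q{\left(15 \right)} + F{\left(-12,-15 \right)}\right)^{2} = \left(15 + \left(2 - -192 + 16 \left(-15\right)\right)\right)^{2} = \left(15 + \left(2 + 192 - 240\right)\right)^{2} = \left(15 - 46\right)^{2} = \left(-31\right)^{2} = 961$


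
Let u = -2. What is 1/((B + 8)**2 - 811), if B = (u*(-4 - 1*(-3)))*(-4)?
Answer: -1/811 ≈ -0.0012330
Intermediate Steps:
B = -8 (B = -2*(-4 - 1*(-3))*(-4) = -2*(-4 + 3)*(-4) = -2*(-1)*(-4) = 2*(-4) = -8)
1/((B + 8)**2 - 811) = 1/((-8 + 8)**2 - 811) = 1/(0**2 - 811) = 1/(0 - 811) = 1/(-811) = -1/811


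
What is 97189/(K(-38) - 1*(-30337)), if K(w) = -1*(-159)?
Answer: 97189/30496 ≈ 3.1869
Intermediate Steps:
K(w) = 159
97189/(K(-38) - 1*(-30337)) = 97189/(159 - 1*(-30337)) = 97189/(159 + 30337) = 97189/30496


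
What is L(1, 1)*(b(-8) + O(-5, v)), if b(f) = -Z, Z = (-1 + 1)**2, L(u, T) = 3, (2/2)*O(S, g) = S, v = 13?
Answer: -15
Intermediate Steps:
O(S, g) = S
Z = 0 (Z = 0**2 = 0)
b(f) = 0 (b(f) = -1*0 = 0)
L(1, 1)*(b(-8) + O(-5, v)) = 3*(0 - 5) = 3*(-5) = -15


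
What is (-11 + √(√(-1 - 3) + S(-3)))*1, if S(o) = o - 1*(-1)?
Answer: -11 + √(-2 + 2*I) ≈ -10.356 + 1.5538*I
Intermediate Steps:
S(o) = 1 + o (S(o) = o + 1 = 1 + o)
(-11 + √(√(-1 - 3) + S(-3)))*1 = (-11 + √(√(-1 - 3) + (1 - 3)))*1 = (-11 + √(√(-4) - 2))*1 = (-11 + √(2*I - 2))*1 = (-11 + √(-2 + 2*I))*1 = -11 + √(-2 + 2*I)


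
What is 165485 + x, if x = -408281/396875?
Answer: 65676451094/396875 ≈ 1.6548e+5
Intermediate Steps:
x = -408281/396875 (x = -408281*1/396875 = -408281/396875 ≈ -1.0287)
165485 + x = 165485 - 408281/396875 = 65676451094/396875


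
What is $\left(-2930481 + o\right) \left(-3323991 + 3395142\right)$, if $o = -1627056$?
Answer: $-324273315087$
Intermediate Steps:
$\left(-2930481 + o\right) \left(-3323991 + 3395142\right) = \left(-2930481 - 1627056\right) \left(-3323991 + 3395142\right) = \left(-4557537\right) 71151 = -324273315087$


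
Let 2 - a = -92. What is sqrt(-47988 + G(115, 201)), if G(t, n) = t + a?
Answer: I*sqrt(47779) ≈ 218.58*I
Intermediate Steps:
a = 94 (a = 2 - 1*(-92) = 2 + 92 = 94)
G(t, n) = 94 + t (G(t, n) = t + 94 = 94 + t)
sqrt(-47988 + G(115, 201)) = sqrt(-47988 + (94 + 115)) = sqrt(-47988 + 209) = sqrt(-47779) = I*sqrt(47779)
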